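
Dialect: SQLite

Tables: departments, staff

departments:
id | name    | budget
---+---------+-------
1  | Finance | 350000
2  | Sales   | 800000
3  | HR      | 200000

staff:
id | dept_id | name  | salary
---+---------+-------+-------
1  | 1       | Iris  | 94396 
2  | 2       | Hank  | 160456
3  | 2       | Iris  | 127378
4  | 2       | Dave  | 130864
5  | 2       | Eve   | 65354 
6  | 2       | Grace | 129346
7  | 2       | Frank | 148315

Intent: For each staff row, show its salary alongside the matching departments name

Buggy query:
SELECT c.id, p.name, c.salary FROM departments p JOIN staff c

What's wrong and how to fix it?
Bug: JOIN with no ON clause produces a cartesian product; every staff row pairs with every departments row

Fix: Add ON c.dept_id = p.id to the JOIN

Corrected query:
SELECT c.id, p.name, c.salary FROM departments p JOIN staff c ON c.dept_id = p.id

Result:
id | name    | salary
---+---------+-------
1  | Finance | 94396 
2  | Sales   | 160456
3  | Sales   | 127378
4  | Sales   | 130864
5  | Sales   | 65354 
6  | Sales   | 129346
7  | Sales   | 148315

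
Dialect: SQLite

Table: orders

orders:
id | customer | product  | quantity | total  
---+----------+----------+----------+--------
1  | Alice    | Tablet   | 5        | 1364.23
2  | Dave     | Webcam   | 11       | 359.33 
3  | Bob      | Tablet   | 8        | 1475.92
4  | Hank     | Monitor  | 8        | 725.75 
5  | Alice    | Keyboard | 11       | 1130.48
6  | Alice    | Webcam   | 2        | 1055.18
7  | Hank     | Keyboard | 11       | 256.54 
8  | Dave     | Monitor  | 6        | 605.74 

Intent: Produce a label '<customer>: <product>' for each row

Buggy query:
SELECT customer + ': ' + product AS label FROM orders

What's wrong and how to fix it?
Bug: SQLite uses || for string concatenation; + coerces text to numbers (yielding 0)

Fix: Use the || operator for string concatenation

Corrected query:
SELECT customer || ': ' || product AS label FROM orders

Result:
label          
---------------
Alice: Tablet  
Dave: Webcam   
Bob: Tablet    
Hank: Monitor  
Alice: Keyboard
Alice: Webcam  
Hank: Keyboard 
Dave: Monitor  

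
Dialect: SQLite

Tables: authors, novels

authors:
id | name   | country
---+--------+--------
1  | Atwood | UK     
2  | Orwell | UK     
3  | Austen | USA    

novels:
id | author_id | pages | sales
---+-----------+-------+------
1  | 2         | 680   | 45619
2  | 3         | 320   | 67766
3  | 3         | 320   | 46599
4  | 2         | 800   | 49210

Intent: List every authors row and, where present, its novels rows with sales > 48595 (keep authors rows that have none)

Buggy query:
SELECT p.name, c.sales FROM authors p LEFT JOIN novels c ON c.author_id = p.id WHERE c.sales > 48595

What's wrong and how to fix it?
Bug: Filtering c.sales in WHERE discards the NULL rows produced by LEFT JOIN, turning it into an inner join

Fix: Move the right-table condition into the ON clause so unmatched parents are kept

Corrected query:
SELECT p.name, c.sales FROM authors p LEFT JOIN novels c ON c.author_id = p.id AND c.sales > 48595

Result:
name   | sales
-------+------
Atwood | NULL 
Orwell | 49210
Austen | 67766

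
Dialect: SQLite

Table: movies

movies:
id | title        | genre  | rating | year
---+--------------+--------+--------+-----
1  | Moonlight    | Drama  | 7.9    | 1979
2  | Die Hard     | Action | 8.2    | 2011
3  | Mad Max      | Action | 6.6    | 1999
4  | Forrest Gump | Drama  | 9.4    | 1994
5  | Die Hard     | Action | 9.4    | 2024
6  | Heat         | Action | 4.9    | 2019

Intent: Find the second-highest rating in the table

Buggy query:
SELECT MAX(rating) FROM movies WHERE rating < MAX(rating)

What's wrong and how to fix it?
Bug: MAX(rating) on the right of the comparison is an aggregate-in-WHERE error

Fix: Compute the overall MAX in a subquery, then take MAX of rows below it

Corrected query:
SELECT MAX(rating) FROM movies WHERE rating < (SELECT MAX(rating) FROM movies)

Result:
MAX(rating)
-----------
8.2        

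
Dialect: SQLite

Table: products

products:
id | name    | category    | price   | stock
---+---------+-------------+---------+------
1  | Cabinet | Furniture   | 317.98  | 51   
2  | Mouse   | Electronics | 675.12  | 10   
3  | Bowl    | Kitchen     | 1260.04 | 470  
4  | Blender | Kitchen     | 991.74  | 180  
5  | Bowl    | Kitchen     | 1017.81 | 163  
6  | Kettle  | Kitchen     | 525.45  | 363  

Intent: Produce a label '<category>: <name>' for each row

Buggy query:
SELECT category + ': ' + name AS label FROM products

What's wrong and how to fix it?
Bug: SQLite uses || for string concatenation; + coerces text to numbers (yielding 0)

Fix: Replace + with || to concatenate text

Corrected query:
SELECT category || ': ' || name AS label FROM products

Result:
label             
------------------
Furniture: Cabinet
Electronics: Mouse
Kitchen: Bowl     
Kitchen: Blender  
Kitchen: Bowl     
Kitchen: Kettle   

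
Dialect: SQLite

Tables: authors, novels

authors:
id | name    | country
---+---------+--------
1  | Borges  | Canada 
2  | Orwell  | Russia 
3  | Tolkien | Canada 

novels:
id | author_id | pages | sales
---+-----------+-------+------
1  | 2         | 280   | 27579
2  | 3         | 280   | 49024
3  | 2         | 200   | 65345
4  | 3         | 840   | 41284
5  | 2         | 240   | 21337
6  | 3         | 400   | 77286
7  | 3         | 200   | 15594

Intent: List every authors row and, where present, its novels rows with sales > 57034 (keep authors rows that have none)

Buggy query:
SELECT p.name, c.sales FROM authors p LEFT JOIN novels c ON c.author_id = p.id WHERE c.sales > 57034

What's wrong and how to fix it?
Bug: Filtering c.sales in WHERE discards the NULL rows produced by LEFT JOIN, turning it into an inner join

Fix: Move the right-table condition into the ON clause so unmatched parents are kept

Corrected query:
SELECT p.name, c.sales FROM authors p LEFT JOIN novels c ON c.author_id = p.id AND c.sales > 57034

Result:
name    | sales
--------+------
Borges  | NULL 
Orwell  | 65345
Tolkien | 77286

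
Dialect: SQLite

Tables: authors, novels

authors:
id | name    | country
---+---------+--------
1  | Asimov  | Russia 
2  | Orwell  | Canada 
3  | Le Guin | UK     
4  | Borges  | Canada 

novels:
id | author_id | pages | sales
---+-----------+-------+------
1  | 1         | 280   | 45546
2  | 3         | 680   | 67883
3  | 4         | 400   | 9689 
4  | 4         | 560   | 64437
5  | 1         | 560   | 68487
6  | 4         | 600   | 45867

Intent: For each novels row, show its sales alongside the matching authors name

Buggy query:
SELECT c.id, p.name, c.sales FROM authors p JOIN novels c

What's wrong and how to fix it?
Bug: JOIN with no ON clause produces a cartesian product; every novels row pairs with every authors row

Fix: Add ON c.author_id = p.id to the JOIN

Corrected query:
SELECT c.id, p.name, c.sales FROM authors p JOIN novels c ON c.author_id = p.id

Result:
id | name    | sales
---+---------+------
1  | Asimov  | 45546
2  | Le Guin | 67883
3  | Borges  | 9689 
4  | Borges  | 64437
5  | Asimov  | 68487
6  | Borges  | 45867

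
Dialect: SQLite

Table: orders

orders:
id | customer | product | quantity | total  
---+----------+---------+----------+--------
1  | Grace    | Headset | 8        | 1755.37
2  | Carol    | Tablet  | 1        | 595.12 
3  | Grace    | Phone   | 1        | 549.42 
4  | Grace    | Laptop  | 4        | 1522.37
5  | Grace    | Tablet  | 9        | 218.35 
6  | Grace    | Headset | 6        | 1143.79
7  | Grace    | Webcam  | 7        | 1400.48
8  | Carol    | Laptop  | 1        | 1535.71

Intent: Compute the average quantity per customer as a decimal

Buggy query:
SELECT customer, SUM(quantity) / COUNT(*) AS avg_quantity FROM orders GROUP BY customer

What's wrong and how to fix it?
Bug: Both operands are integers, so '/' performs integer division and truncates

Fix: Cast one side to REAL so the division keeps the fractional part

Corrected query:
SELECT customer, SUM(quantity) * 1.0 / COUNT(*) AS avg_quantity FROM orders GROUP BY customer

Result:
customer | avg_quantity
---------+-------------
Carol    | 1           
Grace    | 5.833333    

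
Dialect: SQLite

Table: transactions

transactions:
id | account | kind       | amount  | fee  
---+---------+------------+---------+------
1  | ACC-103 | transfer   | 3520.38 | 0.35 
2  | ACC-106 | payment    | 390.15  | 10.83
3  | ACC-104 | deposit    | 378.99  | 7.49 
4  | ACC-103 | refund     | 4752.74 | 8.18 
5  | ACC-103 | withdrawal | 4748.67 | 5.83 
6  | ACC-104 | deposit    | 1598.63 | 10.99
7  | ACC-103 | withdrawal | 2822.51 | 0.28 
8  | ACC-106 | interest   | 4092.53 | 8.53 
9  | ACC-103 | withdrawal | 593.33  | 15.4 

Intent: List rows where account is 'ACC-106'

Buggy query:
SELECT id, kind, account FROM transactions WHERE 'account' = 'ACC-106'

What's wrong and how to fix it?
Bug: 'account' in single quotes is a string literal, not the column; the comparison is literal-vs-literal and never true

Fix: Remove the quotes around the column name (or use double quotes for an identifier)

Corrected query:
SELECT id, kind, account FROM transactions WHERE account = 'ACC-106'

Result:
id | kind     | account
---+----------+--------
2  | payment  | ACC-106
8  | interest | ACC-106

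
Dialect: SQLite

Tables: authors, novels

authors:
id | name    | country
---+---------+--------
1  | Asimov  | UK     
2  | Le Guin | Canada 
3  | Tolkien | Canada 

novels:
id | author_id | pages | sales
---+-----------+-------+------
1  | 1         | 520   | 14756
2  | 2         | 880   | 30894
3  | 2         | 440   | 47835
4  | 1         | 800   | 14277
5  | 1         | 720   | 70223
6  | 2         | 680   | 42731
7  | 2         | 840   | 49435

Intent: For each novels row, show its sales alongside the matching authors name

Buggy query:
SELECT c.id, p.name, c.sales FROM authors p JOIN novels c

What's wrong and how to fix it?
Bug: JOIN with no ON clause produces a cartesian product; every novels row pairs with every authors row

Fix: Add ON c.author_id = p.id to the JOIN

Corrected query:
SELECT c.id, p.name, c.sales FROM authors p JOIN novels c ON c.author_id = p.id

Result:
id | name    | sales
---+---------+------
1  | Asimov  | 14756
2  | Le Guin | 30894
3  | Le Guin | 47835
4  | Asimov  | 14277
5  | Asimov  | 70223
6  | Le Guin | 42731
7  | Le Guin | 49435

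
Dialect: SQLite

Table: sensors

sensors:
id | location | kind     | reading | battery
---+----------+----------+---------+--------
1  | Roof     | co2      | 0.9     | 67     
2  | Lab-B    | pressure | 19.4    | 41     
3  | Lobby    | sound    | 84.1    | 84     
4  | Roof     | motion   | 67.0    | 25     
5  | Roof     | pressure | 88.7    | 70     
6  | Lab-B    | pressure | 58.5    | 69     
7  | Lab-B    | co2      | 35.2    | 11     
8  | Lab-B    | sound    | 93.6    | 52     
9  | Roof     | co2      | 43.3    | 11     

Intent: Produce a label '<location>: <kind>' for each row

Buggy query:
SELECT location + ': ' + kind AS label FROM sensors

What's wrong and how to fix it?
Bug: SQLite uses || for string concatenation; + coerces text to numbers (yielding 0)

Fix: Replace + with || to concatenate text

Corrected query:
SELECT location || ': ' || kind AS label FROM sensors

Result:
label          
---------------
Roof: co2      
Lab-B: pressure
Lobby: sound   
Roof: motion   
Roof: pressure 
Lab-B: pressure
Lab-B: co2     
Lab-B: sound   
Roof: co2      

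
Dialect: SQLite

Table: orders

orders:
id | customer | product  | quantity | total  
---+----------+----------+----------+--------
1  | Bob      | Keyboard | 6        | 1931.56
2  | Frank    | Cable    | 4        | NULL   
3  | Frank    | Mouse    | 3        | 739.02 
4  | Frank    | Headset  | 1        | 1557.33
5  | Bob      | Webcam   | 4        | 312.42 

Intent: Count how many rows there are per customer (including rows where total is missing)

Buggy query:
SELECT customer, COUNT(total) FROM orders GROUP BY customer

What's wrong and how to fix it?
Bug: COUNT(total) skips NULLs, so groups with missing total are undercounted

Fix: Use COUNT(*) to count all rows regardless of NULL

Corrected query:
SELECT customer, COUNT(*) FROM orders GROUP BY customer

Result:
customer | COUNT(*)
---------+---------
Bob      | 2       
Frank    | 3       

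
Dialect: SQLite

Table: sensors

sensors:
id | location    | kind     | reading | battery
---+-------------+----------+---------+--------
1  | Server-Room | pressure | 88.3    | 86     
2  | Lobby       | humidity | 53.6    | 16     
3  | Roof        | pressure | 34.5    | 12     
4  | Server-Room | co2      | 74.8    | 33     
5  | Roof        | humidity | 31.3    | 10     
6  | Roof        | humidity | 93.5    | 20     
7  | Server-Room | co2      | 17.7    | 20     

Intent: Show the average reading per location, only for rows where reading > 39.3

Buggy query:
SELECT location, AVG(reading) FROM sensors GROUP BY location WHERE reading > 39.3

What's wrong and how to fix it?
Bug: WHERE cannot follow GROUP BY

Fix: Place WHERE between FROM and GROUP BY

Corrected query:
SELECT location, AVG(reading) FROM sensors WHERE reading > 39.3 GROUP BY location

Result:
location    | AVG(reading)
------------+-------------
Lobby       | 53.6        
Roof        | 93.5        
Server-Room | 81.55       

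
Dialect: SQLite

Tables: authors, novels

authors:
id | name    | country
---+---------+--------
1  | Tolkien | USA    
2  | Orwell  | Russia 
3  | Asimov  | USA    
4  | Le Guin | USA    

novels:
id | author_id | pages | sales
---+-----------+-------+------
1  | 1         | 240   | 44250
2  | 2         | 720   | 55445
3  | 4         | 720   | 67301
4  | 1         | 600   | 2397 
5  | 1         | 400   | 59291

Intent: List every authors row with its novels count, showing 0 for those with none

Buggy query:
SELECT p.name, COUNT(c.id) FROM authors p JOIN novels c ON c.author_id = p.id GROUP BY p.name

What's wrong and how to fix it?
Bug: An inner join excludes parents with zero children

Fix: Use LEFT JOIN so parents without children still appear (COUNT(c.id) gives 0)

Corrected query:
SELECT p.name, COUNT(c.id) FROM authors p LEFT JOIN novels c ON c.author_id = p.id GROUP BY p.name

Result:
name    | COUNT(c.id)
--------+------------
Asimov  | 0          
Le Guin | 1          
Orwell  | 1          
Tolkien | 3          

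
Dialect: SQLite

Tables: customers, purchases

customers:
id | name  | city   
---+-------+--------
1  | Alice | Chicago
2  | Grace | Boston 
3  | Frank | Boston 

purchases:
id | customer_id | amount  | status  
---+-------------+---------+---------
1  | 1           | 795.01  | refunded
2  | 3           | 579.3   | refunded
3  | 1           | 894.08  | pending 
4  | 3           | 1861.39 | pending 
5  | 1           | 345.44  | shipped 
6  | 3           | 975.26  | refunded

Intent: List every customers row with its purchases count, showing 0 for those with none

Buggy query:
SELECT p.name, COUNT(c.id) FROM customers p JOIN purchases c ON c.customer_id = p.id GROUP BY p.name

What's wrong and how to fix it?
Bug: An inner join excludes parents with zero children

Fix: Switch to LEFT JOIN to retain unmatched parent rows

Corrected query:
SELECT p.name, COUNT(c.id) FROM customers p LEFT JOIN purchases c ON c.customer_id = p.id GROUP BY p.name

Result:
name  | COUNT(c.id)
------+------------
Alice | 3          
Frank | 3          
Grace | 0          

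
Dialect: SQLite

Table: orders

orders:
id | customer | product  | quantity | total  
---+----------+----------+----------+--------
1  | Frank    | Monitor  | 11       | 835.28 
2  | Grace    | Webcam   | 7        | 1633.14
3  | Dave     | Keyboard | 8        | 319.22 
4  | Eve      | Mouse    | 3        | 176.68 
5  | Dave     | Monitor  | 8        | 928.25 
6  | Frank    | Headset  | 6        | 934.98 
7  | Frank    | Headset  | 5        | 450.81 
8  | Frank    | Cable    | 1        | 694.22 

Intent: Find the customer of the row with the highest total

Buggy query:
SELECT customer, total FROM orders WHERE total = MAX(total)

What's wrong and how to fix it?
Bug: WHERE is evaluated per row; an aggregate over the whole table isn't defined there

Fix: Use a subquery: WHERE total = (SELECT MAX(total) FROM orders)

Corrected query:
SELECT customer, total FROM orders WHERE total = (SELECT MAX(total) FROM orders)

Result:
customer | total  
---------+--------
Grace    | 1633.14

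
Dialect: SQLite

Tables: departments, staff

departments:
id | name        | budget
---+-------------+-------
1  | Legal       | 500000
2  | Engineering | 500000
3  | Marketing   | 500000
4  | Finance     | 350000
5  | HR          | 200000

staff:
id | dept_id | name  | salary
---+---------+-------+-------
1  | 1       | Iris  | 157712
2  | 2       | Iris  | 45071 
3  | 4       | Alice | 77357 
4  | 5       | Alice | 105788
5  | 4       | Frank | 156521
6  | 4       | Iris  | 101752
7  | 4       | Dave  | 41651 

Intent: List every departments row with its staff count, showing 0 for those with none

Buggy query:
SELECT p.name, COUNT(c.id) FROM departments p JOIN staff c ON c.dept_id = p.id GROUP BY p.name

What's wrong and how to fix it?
Bug: INNER JOIN drops departments rows that have no matching staff rows

Fix: Use LEFT JOIN so parents without children still appear (COUNT(c.id) gives 0)

Corrected query:
SELECT p.name, COUNT(c.id) FROM departments p LEFT JOIN staff c ON c.dept_id = p.id GROUP BY p.name

Result:
name        | COUNT(c.id)
------------+------------
Engineering | 1          
Finance     | 4          
HR          | 1          
Legal       | 1          
Marketing   | 0          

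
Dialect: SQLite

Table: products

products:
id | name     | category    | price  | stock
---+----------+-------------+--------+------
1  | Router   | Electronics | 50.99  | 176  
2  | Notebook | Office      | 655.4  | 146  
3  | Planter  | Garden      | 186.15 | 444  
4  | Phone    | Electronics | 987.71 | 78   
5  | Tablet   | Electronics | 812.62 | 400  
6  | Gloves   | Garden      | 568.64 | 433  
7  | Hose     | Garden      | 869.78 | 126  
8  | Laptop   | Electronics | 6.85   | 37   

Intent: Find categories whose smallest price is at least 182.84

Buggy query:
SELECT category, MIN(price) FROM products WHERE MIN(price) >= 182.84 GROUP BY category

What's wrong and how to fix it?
Bug: MIN() in WHERE is a misuse of aggregate

Fix: Replace WHERE with HAVING after the GROUP BY

Corrected query:
SELECT category, MIN(price) FROM products GROUP BY category HAVING MIN(price) >= 182.84

Result:
category | MIN(price)
---------+-----------
Garden   | 186.15    
Office   | 655.4     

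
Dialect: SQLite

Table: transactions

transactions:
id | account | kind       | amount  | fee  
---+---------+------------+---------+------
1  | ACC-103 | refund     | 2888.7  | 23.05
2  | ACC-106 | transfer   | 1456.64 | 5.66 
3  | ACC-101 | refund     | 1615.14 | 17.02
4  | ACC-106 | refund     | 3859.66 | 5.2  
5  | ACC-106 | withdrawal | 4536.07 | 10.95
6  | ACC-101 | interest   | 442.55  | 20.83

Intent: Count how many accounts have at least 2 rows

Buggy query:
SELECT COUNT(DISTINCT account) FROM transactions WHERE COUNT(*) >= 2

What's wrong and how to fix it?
Bug: COUNT(*) cannot appear in WHERE; the per-group count doesn't exist yet

Fix: Group first with HAVING COUNT(*) >= 2, then COUNT the resulting groups

Corrected query:
SELECT COUNT(*) FROM (SELECT account FROM transactions GROUP BY account HAVING COUNT(*) >= 2)

Result:
COUNT(*)
--------
2       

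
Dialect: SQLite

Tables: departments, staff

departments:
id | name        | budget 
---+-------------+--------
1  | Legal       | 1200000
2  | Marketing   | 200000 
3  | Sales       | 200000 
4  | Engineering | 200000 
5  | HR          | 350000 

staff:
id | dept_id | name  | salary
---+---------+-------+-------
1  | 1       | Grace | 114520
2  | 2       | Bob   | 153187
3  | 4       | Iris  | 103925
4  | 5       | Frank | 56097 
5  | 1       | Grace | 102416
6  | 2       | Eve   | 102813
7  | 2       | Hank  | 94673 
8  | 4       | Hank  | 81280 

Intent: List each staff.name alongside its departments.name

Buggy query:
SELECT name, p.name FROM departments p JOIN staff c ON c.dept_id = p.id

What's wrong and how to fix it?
Bug: 'name' exists in both joined tables, so the database can't tell which one is meant

Fix: Prefix ambiguous columns with the table alias

Corrected query:
SELECT c.name, p.name FROM departments p JOIN staff c ON c.dept_id = p.id

Result:
name  | name       
------+------------
Grace | Legal      
Bob   | Marketing  
Iris  | Engineering
Frank | HR         
Grace | Legal      
Eve   | Marketing  
Hank  | Marketing  
Hank  | Engineering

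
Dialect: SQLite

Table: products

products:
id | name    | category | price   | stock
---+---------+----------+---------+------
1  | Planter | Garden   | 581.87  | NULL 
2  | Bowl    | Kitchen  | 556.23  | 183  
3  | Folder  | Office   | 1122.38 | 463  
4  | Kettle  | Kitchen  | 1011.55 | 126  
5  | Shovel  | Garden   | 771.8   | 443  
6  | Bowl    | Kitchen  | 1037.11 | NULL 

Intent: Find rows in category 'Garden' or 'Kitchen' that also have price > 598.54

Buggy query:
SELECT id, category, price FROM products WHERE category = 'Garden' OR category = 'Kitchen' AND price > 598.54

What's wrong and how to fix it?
Bug: AND binds tighter than OR, so this parses as category = 'Garden' OR (category = 'Kitchen' AND price > 598.54)

Fix: Group the OR with parentheses (or use IN), then AND the threshold

Corrected query:
SELECT id, category, price FROM products WHERE (category = 'Garden' OR category = 'Kitchen') AND price > 598.54

Result:
id | category | price  
---+----------+--------
4  | Kitchen  | 1011.55
5  | Garden   | 771.8  
6  | Kitchen  | 1037.11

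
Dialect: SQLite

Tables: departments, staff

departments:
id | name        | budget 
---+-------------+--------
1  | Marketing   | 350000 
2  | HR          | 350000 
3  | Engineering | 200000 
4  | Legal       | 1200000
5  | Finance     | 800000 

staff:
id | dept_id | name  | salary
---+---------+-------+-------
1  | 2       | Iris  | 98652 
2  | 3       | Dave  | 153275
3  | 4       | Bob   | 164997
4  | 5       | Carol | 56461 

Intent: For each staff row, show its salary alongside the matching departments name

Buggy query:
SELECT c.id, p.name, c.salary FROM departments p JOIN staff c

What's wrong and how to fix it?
Bug: JOIN with no ON clause produces a cartesian product; every staff row pairs with every departments row

Fix: Add ON c.dept_id = p.id to the JOIN

Corrected query:
SELECT c.id, p.name, c.salary FROM departments p JOIN staff c ON c.dept_id = p.id

Result:
id | name        | salary
---+-------------+-------
1  | HR          | 98652 
2  | Engineering | 153275
3  | Legal       | 164997
4  | Finance     | 56461 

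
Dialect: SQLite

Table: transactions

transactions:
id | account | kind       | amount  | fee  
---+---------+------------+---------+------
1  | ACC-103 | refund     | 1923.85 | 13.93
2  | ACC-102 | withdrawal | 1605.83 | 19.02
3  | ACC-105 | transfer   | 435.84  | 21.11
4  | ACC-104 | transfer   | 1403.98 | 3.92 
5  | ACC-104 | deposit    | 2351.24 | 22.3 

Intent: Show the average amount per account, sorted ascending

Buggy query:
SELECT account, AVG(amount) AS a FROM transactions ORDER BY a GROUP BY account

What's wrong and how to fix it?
Bug: GROUP BY must precede ORDER BY

Fix: Reorder: SELECT … FROM … GROUP BY … ORDER BY …

Corrected query:
SELECT account, AVG(amount) AS a FROM transactions GROUP BY account ORDER BY a

Result:
account | a      
--------+--------
ACC-105 | 435.84 
ACC-102 | 1605.83
ACC-104 | 1877.61
ACC-103 | 1923.85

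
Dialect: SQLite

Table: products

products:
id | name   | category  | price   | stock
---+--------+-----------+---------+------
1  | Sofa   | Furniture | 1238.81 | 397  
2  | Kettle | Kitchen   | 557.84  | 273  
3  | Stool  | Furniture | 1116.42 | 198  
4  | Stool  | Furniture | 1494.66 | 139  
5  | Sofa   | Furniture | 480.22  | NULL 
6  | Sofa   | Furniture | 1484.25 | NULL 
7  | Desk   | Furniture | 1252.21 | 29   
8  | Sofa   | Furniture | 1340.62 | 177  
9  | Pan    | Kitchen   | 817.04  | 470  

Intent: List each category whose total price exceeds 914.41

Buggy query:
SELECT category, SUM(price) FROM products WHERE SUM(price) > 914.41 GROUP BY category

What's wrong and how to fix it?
Bug: WHERE runs before GROUP BY, so aggregates aren't available there

Fix: Move the aggregate condition to a HAVING clause

Corrected query:
SELECT category, SUM(price) FROM products GROUP BY category HAVING SUM(price) > 914.41

Result:
category  | SUM(price)
----------+-----------
Furniture | 8407.19   
Kitchen   | 1374.88   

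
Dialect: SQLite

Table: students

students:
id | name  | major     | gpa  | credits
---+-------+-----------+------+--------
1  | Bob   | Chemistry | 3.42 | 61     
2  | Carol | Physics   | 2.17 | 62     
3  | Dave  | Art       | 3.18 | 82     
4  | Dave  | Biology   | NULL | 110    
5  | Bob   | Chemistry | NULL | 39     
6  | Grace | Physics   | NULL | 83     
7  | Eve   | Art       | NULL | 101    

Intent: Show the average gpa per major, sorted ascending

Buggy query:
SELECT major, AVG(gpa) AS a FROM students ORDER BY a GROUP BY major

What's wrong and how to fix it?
Bug: GROUP BY must precede ORDER BY

Fix: Reorder: SELECT … FROM … GROUP BY … ORDER BY …

Corrected query:
SELECT major, AVG(gpa) AS a FROM students GROUP BY major ORDER BY a

Result:
major     | a   
----------+-----
Biology   | NULL
Physics   | 2.17
Art       | 3.18
Chemistry | 3.42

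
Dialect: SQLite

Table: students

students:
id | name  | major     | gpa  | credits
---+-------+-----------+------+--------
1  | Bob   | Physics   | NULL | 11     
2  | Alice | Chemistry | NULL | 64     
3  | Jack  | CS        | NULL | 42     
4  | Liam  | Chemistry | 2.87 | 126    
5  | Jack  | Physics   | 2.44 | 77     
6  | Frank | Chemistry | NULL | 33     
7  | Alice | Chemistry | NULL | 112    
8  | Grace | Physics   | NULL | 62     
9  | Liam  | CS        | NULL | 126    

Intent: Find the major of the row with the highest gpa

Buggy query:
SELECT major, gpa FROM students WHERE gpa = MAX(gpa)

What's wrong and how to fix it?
Bug: WHERE is evaluated per row; an aggregate over the whole table isn't defined there

Fix: Wrap MAX in a scalar subquery so WHERE compares against a single value

Corrected query:
SELECT major, gpa FROM students WHERE gpa = (SELECT MAX(gpa) FROM students)

Result:
major     | gpa 
----------+-----
Chemistry | 2.87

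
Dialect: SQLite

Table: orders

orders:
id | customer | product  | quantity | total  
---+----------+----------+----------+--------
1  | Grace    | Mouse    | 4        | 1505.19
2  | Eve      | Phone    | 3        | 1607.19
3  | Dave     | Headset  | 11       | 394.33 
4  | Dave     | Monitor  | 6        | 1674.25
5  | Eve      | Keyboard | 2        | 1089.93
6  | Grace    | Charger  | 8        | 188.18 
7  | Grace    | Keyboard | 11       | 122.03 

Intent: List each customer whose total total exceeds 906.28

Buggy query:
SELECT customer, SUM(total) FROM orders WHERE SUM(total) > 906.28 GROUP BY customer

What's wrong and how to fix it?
Bug: Aggregate functions cannot appear in a WHERE clause

Fix: Use HAVING (which filters groups after aggregation) instead of WHERE

Corrected query:
SELECT customer, SUM(total) FROM orders GROUP BY customer HAVING SUM(total) > 906.28

Result:
customer | SUM(total)
---------+-----------
Dave     | 2068.58   
Eve      | 2697.12   
Grace    | 1815.4    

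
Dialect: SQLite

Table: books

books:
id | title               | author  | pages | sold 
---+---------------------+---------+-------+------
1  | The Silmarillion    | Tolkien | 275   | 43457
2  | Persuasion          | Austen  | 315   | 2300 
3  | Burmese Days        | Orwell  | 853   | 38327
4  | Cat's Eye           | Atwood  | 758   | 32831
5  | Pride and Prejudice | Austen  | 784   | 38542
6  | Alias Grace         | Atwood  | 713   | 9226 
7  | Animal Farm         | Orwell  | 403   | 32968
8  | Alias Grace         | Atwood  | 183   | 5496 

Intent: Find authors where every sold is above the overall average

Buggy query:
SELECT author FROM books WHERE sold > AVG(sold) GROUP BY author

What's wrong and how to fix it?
Bug: AVG() is an aggregate; it can't sit directly in WHERE

Fix: Use a subquery for AVG and a HAVING MIN(...) filter so the condition holds for every row in the group

Corrected query:
SELECT author FROM books GROUP BY author HAVING MIN(sold) > (SELECT AVG(sold) FROM books)

Result:
author 
-------
Orwell 
Tolkien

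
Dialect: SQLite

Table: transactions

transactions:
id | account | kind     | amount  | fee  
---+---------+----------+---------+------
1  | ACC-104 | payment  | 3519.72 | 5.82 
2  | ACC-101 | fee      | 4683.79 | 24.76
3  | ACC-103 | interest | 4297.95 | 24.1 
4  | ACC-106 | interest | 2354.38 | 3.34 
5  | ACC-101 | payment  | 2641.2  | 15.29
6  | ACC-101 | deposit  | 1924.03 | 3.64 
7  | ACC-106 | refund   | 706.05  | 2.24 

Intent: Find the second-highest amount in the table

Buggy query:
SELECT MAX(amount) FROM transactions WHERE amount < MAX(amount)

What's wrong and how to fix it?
Bug: MAX(amount) on the right of the comparison is an aggregate-in-WHERE error

Fix: Put the inner MAX in a scalar subquery

Corrected query:
SELECT MAX(amount) FROM transactions WHERE amount < (SELECT MAX(amount) FROM transactions)

Result:
MAX(amount)
-----------
4297.95    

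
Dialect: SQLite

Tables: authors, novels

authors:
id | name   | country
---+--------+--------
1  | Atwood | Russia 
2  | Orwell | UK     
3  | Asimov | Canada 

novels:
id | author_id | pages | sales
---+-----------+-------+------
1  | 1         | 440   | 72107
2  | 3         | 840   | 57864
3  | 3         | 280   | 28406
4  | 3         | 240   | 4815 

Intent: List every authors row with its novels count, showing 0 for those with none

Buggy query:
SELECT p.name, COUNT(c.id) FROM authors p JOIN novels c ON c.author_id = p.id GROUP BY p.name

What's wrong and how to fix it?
Bug: An inner join excludes parents with zero children

Fix: Use LEFT JOIN so parents without children still appear (COUNT(c.id) gives 0)

Corrected query:
SELECT p.name, COUNT(c.id) FROM authors p LEFT JOIN novels c ON c.author_id = p.id GROUP BY p.name

Result:
name   | COUNT(c.id)
-------+------------
Asimov | 3          
Atwood | 1          
Orwell | 0          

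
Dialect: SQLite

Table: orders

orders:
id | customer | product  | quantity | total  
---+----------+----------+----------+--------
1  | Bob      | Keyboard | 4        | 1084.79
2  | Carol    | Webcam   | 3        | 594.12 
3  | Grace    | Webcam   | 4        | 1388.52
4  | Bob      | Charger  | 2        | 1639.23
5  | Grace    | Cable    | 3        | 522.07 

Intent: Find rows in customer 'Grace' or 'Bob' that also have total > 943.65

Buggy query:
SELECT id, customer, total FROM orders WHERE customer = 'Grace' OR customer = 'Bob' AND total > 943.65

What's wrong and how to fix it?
Bug: AND binds tighter than OR, so this parses as customer = 'Grace' OR (customer = 'Bob' AND total > 943.65)

Fix: Add parentheses around the OR so the AND applies to both alternatives

Corrected query:
SELECT id, customer, total FROM orders WHERE (customer = 'Grace' OR customer = 'Bob') AND total > 943.65

Result:
id | customer | total  
---+----------+--------
1  | Bob      | 1084.79
3  | Grace    | 1388.52
4  | Bob      | 1639.23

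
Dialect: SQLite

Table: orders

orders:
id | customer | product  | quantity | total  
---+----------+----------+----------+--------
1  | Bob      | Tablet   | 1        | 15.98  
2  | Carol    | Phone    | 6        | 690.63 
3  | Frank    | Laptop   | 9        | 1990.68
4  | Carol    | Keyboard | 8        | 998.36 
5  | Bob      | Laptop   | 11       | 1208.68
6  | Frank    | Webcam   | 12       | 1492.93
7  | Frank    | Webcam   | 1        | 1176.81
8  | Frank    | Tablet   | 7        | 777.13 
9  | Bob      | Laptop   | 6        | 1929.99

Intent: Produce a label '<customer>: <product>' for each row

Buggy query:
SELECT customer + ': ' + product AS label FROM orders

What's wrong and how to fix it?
Bug: '+' is numeric addition; on text columns SQLite converts them to 0 instead of concatenating

Fix: Use the || operator for string concatenation

Corrected query:
SELECT customer || ': ' || product AS label FROM orders

Result:
label          
---------------
Bob: Tablet    
Carol: Phone   
Frank: Laptop  
Carol: Keyboard
Bob: Laptop    
Frank: Webcam  
Frank: Webcam  
Frank: Tablet  
Bob: Laptop    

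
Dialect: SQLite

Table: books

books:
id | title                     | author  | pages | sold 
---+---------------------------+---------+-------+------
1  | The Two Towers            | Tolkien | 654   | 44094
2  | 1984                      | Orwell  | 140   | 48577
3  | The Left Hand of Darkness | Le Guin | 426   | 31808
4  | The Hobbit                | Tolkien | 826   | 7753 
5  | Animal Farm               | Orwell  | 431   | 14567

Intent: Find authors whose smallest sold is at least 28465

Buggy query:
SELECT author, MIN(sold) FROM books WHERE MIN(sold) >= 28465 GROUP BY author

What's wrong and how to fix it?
Bug: MIN() in WHERE is a misuse of aggregate

Fix: Use HAVING for the per-group MIN condition

Corrected query:
SELECT author, MIN(sold) FROM books GROUP BY author HAVING MIN(sold) >= 28465

Result:
author  | MIN(sold)
--------+----------
Le Guin | 31808    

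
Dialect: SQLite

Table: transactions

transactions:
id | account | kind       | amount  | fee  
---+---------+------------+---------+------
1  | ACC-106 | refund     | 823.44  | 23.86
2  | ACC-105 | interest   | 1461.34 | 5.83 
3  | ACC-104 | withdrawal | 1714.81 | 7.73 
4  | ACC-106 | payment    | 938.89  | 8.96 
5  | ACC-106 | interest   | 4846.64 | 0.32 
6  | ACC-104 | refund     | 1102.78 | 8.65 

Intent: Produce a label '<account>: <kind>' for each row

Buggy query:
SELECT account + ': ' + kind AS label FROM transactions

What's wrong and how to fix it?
Bug: '+' is numeric addition; on text columns SQLite converts them to 0 instead of concatenating

Fix: Use the || operator for string concatenation

Corrected query:
SELECT account || ': ' || kind AS label FROM transactions

Result:
label              
-------------------
ACC-106: refund    
ACC-105: interest  
ACC-104: withdrawal
ACC-106: payment   
ACC-106: interest  
ACC-104: refund    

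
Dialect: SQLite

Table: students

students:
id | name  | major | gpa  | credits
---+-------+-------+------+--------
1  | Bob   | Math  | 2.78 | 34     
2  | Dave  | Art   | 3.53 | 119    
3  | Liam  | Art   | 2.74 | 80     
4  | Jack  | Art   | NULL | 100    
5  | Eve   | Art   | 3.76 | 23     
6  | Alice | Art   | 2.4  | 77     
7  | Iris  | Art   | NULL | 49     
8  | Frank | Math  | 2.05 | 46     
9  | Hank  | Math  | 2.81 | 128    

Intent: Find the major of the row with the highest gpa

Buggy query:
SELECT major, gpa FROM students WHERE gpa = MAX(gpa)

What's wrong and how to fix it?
Bug: WHERE is evaluated per row; an aggregate over the whole table isn't defined there

Fix: Use a subquery: WHERE gpa = (SELECT MAX(gpa) FROM students)

Corrected query:
SELECT major, gpa FROM students WHERE gpa = (SELECT MAX(gpa) FROM students)

Result:
major | gpa 
------+-----
Art   | 3.76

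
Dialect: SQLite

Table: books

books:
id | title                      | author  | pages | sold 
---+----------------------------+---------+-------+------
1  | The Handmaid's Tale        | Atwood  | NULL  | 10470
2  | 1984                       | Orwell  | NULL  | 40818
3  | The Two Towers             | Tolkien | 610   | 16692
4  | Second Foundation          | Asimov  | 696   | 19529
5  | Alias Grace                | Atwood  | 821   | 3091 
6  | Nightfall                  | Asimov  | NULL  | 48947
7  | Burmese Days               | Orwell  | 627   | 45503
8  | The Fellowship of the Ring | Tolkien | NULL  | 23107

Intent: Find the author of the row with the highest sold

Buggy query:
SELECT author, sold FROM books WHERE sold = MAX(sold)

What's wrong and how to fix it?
Bug: MAX(sold) is an aggregate and cannot be used directly in WHERE

Fix: Wrap MAX in a scalar subquery so WHERE compares against a single value

Corrected query:
SELECT author, sold FROM books WHERE sold = (SELECT MAX(sold) FROM books)

Result:
author | sold 
-------+------
Asimov | 48947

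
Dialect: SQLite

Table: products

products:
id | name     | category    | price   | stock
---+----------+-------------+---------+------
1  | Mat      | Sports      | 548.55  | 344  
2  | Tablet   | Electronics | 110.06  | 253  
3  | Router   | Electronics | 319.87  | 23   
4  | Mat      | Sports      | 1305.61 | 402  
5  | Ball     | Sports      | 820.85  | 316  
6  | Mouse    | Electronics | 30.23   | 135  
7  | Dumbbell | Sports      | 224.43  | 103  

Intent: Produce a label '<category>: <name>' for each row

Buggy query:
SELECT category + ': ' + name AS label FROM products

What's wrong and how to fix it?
Bug: '+' is numeric addition; on text columns SQLite converts them to 0 instead of concatenating

Fix: Replace + with || to concatenate text

Corrected query:
SELECT category || ': ' || name AS label FROM products

Result:
label              
-------------------
Sports: Mat        
Electronics: Tablet
Electronics: Router
Sports: Mat        
Sports: Ball       
Electronics: Mouse 
Sports: Dumbbell   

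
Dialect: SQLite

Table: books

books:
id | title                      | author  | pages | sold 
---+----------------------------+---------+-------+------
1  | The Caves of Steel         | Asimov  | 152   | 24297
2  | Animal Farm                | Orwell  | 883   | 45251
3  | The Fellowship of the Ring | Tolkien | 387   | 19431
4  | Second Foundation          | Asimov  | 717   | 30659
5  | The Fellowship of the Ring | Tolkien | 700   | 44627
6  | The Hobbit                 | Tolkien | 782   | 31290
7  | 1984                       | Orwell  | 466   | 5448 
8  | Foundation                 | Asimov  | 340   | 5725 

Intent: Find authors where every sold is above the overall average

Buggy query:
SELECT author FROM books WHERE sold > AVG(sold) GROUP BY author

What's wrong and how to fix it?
Bug: WHERE evaluates per row before aggregation, so AVG() is unavailable

Fix: Use a subquery for AVG and a HAVING MIN(...) filter so the condition holds for every row in the group

Corrected query:
SELECT author FROM books GROUP BY author HAVING MIN(sold) > (SELECT AVG(sold) FROM books)

Result:
(no rows)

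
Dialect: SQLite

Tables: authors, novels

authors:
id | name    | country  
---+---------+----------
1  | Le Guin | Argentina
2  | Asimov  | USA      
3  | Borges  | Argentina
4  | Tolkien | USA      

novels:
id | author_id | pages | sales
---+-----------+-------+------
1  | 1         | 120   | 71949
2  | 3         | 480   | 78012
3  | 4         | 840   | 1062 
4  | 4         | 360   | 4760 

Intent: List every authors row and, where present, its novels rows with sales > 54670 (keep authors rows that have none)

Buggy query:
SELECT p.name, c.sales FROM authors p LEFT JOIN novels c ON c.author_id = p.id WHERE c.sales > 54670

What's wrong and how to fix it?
Bug: Filtering c.sales in WHERE discards the NULL rows produced by LEFT JOIN, turning it into an inner join

Fix: Put 'c.sales > 54670' in the JOIN's ON clause instead of WHERE

Corrected query:
SELECT p.name, c.sales FROM authors p LEFT JOIN novels c ON c.author_id = p.id AND c.sales > 54670

Result:
name    | sales
--------+------
Le Guin | 71949
Asimov  | NULL 
Borges  | 78012
Tolkien | NULL 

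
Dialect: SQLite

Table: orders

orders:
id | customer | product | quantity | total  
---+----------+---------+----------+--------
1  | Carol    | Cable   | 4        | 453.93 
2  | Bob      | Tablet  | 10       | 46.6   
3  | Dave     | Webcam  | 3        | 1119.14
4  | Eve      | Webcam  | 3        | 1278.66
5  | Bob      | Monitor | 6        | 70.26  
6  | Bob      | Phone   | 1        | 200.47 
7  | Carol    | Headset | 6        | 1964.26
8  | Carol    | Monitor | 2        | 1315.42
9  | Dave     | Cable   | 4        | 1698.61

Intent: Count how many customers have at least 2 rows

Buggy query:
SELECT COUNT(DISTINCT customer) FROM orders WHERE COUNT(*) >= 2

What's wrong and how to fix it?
Bug: WHERE filters individual rows, not groups, so a group-level COUNT is invalid there

Fix: Group first with HAVING COUNT(*) >= 2, then COUNT the resulting groups

Corrected query:
SELECT COUNT(*) FROM (SELECT customer FROM orders GROUP BY customer HAVING COUNT(*) >= 2)

Result:
COUNT(*)
--------
3       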